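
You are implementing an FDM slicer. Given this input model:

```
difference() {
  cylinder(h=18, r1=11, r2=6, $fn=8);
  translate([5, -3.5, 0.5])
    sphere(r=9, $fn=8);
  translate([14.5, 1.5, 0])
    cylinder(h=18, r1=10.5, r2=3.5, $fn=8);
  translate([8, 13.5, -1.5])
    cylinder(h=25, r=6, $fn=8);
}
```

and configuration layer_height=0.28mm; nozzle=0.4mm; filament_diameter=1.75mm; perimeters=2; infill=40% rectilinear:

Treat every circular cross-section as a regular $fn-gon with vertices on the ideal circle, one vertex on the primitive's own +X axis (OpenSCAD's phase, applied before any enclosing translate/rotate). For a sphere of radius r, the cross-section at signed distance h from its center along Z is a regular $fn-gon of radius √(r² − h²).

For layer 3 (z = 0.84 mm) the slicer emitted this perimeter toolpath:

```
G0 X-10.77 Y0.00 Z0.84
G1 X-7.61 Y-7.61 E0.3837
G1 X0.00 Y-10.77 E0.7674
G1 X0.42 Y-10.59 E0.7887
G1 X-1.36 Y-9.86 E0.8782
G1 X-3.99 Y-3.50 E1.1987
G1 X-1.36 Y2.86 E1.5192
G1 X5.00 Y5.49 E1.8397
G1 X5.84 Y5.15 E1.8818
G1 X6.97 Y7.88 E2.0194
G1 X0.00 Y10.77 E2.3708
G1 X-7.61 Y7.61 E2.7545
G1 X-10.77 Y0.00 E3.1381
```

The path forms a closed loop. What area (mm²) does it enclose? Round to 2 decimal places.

160.09 mm²

Apply the shoelace formula to the sequence of (X, Y) vertices; enclosed area = 160.09 mm².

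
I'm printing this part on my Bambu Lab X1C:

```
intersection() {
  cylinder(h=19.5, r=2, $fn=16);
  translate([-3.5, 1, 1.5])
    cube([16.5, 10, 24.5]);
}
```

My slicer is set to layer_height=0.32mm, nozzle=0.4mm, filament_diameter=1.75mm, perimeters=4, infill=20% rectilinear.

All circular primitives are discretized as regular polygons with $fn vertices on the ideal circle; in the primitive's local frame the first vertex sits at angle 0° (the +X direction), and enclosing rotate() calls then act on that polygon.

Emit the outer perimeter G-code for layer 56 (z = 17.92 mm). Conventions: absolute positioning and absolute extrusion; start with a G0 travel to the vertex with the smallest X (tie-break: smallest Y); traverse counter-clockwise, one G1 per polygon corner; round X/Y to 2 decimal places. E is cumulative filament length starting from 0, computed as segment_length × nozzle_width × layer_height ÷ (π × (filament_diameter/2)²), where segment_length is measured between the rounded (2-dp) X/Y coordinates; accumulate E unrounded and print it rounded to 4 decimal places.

G0 X-1.69 Y1.00 Z17.92
G1 X1.69 Y1.00 E0.1799
G1 X1.41 Y1.41 E0.2063
G1 X0.77 Y1.85 E0.2476
G1 X0.00 Y2.00 E0.2894
G1 X-0.77 Y1.85 E0.3311
G1 X-1.41 Y1.41 E0.3724
G1 X-1.69 Y1.00 E0.3989

At z = 17.92 mm: the r=2 cylinder contributes a regular 16-gon of circumradius 2; the cube at (-3.5, 1) (footprint 16.5×10) is included at this height; Keeping only the common overlap: the 16.5×10 cube at (-3.5, 1) partially overlaps the r=2 cylinder; clipping to the common part keeps 2.35 mm² — 1 connected region. The outline is a single polygon with 7 vertices. Extrusion per mm of travel: 0.4 × 0.32 / (π × 0.875²) = 0.053216. Accumulating E over each segment gives final E = 0.3989.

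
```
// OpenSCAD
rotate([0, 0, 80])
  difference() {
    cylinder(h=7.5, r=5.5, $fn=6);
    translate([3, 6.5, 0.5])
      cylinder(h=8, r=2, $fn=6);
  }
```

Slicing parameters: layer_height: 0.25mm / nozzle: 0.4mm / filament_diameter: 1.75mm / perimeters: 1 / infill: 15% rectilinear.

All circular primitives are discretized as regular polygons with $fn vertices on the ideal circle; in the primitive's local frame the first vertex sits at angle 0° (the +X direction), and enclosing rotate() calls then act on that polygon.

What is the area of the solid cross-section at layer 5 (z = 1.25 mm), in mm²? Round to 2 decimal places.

At z = 1.25 mm: the r=5.5 cylinder gives a regular 6-gon of circumradius 5.5 (constant along its height) (area = (6/2)·5.500²·sin(360°/6) = 78.59 mm²); the cylinder at (3, 6.5): section is a regular 6-gon, circumradius r=2 (area = (6/2)·2.000²·sin(360°/6) = 10.39 mm²); After the difference (first − rest): starting from the r=5.5 cylinder (78.59 mm²), the r=2 cylinder at (3, 6.5) misses the remaining region (no effect) — area = 78.59 mm²; (whole slice rotated 80° about Z — lengths, areas and connectivity unchanged). Overall, the cross-section is a single solid region. Net area = 78.59 mm².

78.59 mm²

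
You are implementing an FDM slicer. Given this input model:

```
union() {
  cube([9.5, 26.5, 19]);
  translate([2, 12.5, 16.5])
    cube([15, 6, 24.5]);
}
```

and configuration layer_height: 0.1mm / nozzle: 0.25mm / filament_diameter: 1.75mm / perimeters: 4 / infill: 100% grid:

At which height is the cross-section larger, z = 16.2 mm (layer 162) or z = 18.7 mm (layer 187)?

Layer 162 (z = 16.2): the cube (footprint 9.5×26.5) is included at this height (area 251.75 mm²); the cube at (2, 12.5) is not intersected at this z (z outside [16.5, 41]); Combining (union): only the 9.5×26.5 cube is present, so the union is just that shape — area = 251.75 mm². So its area = 251.75 mm². Layer 187 (z = 18.7): the cube (footprint 9.5×26.5) is included at this height (area 251.75 mm²); the cube at (2, 12.5) (footprint 15×6) is included at this height (area 90.00 mm²); Combining (union): the regions partially overlap — summed areas 341.75 mm² minus the doubly-counted overlap 45.00 mm² gives 296.75 mm² — area = 296.75 mm². So its area = 296.75 mm². Layer 187 is larger (296.75 vs 251.75 mm²).

layer 187 (z = 18.7 mm)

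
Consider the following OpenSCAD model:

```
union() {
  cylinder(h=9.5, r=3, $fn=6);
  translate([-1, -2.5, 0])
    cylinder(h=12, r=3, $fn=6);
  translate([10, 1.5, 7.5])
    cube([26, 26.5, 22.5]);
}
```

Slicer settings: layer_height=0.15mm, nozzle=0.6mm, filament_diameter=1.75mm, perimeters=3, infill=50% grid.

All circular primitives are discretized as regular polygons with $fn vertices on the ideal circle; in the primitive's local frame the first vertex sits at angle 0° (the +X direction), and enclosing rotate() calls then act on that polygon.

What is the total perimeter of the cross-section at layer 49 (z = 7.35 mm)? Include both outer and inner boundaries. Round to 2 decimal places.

At z = 7.35 mm: the cylinder: section is a regular 6-gon, circumradius r=3 (perimeter = 2·6·3.000·sin(180°/6) = 18.00 mm); the cylinder at (-1, -2.5): section is a regular 6-gon, circumradius r=3 (perimeter = 2·6·3.000·sin(180°/6) = 18.00 mm); the cube at (10, 1.5) is not intersected at this z (z outside [7.5, 30]); Combining (union): the regions partially overlap (shared area 9.32 mm²), so the edge portions inside another operand are dropped and the merged outline is re-measured after clipping — boundary = 23.77 mm. Overall, the cross-section is a single solid region. Total boundary length (outer) = 23.77 mm.

23.77 mm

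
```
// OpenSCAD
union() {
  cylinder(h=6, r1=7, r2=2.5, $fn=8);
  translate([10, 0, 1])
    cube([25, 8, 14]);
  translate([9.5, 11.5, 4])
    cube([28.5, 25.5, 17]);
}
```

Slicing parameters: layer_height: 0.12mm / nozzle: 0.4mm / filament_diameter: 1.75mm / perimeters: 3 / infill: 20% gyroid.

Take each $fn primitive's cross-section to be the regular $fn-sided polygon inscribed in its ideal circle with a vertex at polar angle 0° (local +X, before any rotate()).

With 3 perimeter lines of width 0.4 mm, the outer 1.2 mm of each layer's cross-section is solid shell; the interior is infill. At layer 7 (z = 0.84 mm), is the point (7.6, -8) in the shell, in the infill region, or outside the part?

outside

At z = 0.84 mm: the cone (r1=7→r2=2.5) has section circumradius 6.370 here — a regular 8-gon; the cube at (10, 0) is not intersected at this z (z outside [1, 15]); the cube at (9.5, 11.5) is not intersected at this z (z outside [4, 21]); Merging all regions: only the cone is present, so the union is just that shape — 1 connected region. Overall, the cross-section is a single solid region. The nearest boundary edge runs (-0.00, -6.37)→(4.50, -4.50); distance from the point to it = 4.67 mm. The point is not inside any of the regions above, so it lies outside the cross-section (4.67 mm from the nearest boundary).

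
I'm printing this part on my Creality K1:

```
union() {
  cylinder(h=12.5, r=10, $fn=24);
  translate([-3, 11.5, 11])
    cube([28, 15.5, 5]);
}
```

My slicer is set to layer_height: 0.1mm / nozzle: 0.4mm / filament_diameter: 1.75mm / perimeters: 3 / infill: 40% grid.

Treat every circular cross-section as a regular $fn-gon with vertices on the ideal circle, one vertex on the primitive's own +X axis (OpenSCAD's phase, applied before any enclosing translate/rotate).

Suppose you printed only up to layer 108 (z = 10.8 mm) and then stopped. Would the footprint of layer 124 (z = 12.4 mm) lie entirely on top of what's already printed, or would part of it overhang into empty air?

part overhangs

Compare the two slices. At z = 10.8: the r=10 cylinder contributes a regular 24-gon of circumradius 10 (area = (24/2)·10.000²·sin(360°/24) = 310.58 mm²); the cube at (-3, 11.5) does not reach this height (z outside [11, 16]); Merging all regions: only the r=10 cylinder is present, so the union is just that shape — area = 310.58 mm². At z = 12.4: the cylinder: section is a regular 24-gon, circumradius r=10 (area = (24/2)·10.000²·sin(360°/24) = 310.58 mm²); the cube at (-3, 11.5) (footprint 28×15.5) is included at this height (area 434.00 mm²); Merging all regions: the 2 present regions are separate (no shared area or edge), so areas and boundary lengths simply add and each stays a separate island — area = 744.58 mm². Checking containment: at z = 12.4 the cross-section extends beyond the z = 10.8 cross-section by about 434.00 mm².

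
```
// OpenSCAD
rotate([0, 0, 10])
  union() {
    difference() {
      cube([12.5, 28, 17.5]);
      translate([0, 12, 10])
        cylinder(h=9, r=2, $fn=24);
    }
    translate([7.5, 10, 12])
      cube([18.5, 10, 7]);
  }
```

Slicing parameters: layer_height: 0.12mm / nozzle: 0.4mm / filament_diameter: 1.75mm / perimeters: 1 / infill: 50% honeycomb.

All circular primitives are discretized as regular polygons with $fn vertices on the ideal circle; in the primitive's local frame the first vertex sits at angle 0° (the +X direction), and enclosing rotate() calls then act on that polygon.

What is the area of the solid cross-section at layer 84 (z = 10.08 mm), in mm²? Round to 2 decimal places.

At z = 10.08 mm: the cube is present — its section is the full 12.5×28 rectangle (area 350.00 mm²); the cylinder at (0, 12): section is a regular 24-gon, circumradius r=2 (area = (24/2)·2.000²·sin(360°/24) = 12.42 mm²); Taking the first minus the rest: starting from the 12.5×28 cube (350.00 mm²), the r=2 cylinder at (0, 12) partially overlaps it — only the 6.21 mm² overlap (of its 12.42 mm²) is removed, clipping the outline — area = 343.79 mm²; the cube at (7.5, 10) does not reach this height (z outside [12, 19]); Combining (union): only that combined region is present, so the union is just that shape — area = 343.79 mm²; (rotated 10° about Z; rotation is an isometry so areas/perimeters/island counts are preserved). Overall, the cross-section is a single solid region. Net area = 343.79 mm².

343.79 mm²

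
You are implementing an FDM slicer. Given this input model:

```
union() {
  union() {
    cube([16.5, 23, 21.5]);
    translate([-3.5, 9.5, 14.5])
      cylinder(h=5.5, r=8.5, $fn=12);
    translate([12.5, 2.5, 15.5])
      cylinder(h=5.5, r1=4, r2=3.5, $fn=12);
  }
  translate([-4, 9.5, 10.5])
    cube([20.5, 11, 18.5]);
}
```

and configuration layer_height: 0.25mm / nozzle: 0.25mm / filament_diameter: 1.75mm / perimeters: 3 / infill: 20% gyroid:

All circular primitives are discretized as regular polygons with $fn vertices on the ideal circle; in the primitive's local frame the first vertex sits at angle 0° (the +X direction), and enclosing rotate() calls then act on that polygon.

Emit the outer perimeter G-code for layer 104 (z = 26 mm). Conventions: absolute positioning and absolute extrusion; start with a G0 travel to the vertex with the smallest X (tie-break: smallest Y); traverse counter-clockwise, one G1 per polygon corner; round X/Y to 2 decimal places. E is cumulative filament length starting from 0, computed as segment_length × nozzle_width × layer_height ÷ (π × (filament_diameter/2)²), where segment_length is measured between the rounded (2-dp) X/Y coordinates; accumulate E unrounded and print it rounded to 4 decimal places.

G0 X-4.00 Y9.50 Z26.00
G1 X16.50 Y9.50 E0.5327
G1 X16.50 Y20.50 E0.8185
G1 X-4.00 Y20.50 E1.3512
G1 X-4.00 Y9.50 E1.6370

At z = 26 mm: the cube is not intersected at this z (z outside [0, 21.5]); the cylinder at (-3.5, 9.5) does not reach this height (z outside [14.5, 20]); the cone at (12.5, 2.5) is absent (z outside [15.5, 21]); Combining (union): nothing is present at this height; the 20.5×11 cube at (-4, 9.5) contributes its full rectangle; Combining (union): only the 20.5×11 cube at (-4, 9.5) is present, so the union is just that shape — 1 connected region. The outline is a single polygon with 4 vertices. Extrusion per mm of travel: 0.25 × 0.25 / (π × 0.875²) = 0.025984. Accumulating E over each segment gives final E = 1.6370.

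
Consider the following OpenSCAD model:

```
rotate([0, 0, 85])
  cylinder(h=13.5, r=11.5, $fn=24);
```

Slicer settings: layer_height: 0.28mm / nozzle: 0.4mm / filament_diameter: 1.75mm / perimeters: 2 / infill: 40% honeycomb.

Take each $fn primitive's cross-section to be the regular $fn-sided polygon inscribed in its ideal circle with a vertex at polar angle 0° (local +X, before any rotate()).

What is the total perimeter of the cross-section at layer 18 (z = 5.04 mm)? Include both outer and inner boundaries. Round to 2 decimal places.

At z = 5.04 mm: the cylinder: section is a regular 24-gon, circumradius r=11.5 (perimeter = 2·24·11.500·sin(180°/24) = 72.05 mm); (whole slice rotated 85° about Z — lengths, areas and connectivity unchanged). Overall, the cross-section is a single solid region. Total boundary length (outer) = 72.05 mm.

72.05 mm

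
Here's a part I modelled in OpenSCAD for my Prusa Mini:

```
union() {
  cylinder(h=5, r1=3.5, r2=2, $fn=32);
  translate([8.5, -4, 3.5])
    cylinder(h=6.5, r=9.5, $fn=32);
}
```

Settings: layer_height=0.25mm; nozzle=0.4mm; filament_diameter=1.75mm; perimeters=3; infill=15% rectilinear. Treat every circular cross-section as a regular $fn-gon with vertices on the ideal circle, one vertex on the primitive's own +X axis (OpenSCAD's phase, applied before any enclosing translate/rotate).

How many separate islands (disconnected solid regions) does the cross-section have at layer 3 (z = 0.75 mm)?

1

At z = 0.75 mm: the cone (r1=3.5→r2=2) has section circumradius 3.275 here — a regular 32-gon; the cylinder at (8.5, -4) is not intersected at this z (z outside [3.5, 10]); Merging all regions: only the cone is present, so the union is just that shape — 1 connected region. Overall, the cross-section is a single solid region. Island count = 1.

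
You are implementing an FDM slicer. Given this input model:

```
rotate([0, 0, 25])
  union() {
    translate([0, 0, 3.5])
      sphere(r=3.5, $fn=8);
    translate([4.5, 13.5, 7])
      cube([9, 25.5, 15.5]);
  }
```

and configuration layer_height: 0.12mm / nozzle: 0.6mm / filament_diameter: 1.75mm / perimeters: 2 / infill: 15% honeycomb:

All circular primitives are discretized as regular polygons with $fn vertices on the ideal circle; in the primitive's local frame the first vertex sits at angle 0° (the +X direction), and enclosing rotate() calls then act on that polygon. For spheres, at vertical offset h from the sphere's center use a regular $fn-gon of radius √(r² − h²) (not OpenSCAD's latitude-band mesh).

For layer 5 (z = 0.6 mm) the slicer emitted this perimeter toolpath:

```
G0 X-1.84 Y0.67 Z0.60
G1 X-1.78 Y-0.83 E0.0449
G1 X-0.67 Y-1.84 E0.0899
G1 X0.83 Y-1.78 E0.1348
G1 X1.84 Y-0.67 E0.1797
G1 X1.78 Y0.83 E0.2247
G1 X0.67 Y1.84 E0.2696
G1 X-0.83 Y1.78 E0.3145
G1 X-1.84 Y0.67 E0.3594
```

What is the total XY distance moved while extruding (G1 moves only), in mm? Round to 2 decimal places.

12.01 mm

Sum the Euclidean lengths of each G1 segment: total = 12.01 mm.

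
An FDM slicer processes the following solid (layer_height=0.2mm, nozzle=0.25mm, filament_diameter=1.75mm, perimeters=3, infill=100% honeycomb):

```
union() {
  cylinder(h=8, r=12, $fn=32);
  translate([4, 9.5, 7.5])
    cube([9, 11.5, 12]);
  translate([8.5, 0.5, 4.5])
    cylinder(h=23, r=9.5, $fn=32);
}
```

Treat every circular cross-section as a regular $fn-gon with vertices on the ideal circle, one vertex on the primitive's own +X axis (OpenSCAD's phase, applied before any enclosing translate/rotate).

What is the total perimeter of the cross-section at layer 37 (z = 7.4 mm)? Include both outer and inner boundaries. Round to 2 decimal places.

85.65 mm

At z = 7.4 mm: the r=12 cylinder contributes a regular 32-gon of circumradius 12 (perimeter = 2·32·12.000·sin(180°/32) = 75.28 mm); the cube at (4, 9.5) does not reach this height (z outside [7.5, 19.5]); the cylinder at (8.5, 0.5): section is a regular 32-gon, circumradius r=9.5 (perimeter = 2·32·9.500·sin(180°/32) = 59.59 mm); Combining (union): the regions partially overlap (shared area 179.56 mm²), so the edge portions inside another operand are dropped and the merged outline is re-measured after clipping — boundary = 85.65 mm. Overall, the cross-section is a single solid region. Total boundary length (outer) = 85.65 mm.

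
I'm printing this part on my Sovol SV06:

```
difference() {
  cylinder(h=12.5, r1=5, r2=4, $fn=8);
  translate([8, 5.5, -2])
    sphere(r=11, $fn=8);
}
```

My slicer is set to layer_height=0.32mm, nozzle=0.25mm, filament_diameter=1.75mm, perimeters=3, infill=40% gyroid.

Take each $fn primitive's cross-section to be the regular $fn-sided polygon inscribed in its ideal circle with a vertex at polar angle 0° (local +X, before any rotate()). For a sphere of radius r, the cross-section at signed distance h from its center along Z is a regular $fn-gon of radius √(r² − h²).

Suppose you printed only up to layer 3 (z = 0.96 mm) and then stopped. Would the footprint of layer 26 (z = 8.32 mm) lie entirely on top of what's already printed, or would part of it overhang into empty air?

part overhangs

Compare the two slices. At z = 0.96: the cone: at t=0.077 of its height the radius interpolates to r₁+(r₂−r₁)t = 4.923, giving a regular 8-gon of that circumradius (area = (8/2)·4.923²·sin(360°/8) = 68.56 mm²); the r=11 sphere at (8, 5.5) contributes a regular 8-gon of circumradius √(11²−2.96²) = 10.594 (area = (8/2)·10.594²·sin(360°/8) = 317.46 mm²); Subtracting the remaining from the first: starting from the cone (68.56 mm²), the r=11 sphere at (8, 5.5) partially overlaps it — only the 33.80 mm² overlap (of its 317.46 mm²) is removed, clipping the outline — area = 34.75 mm². At z = 8.32: the cone contributes a regular 8-gon of circumradius 4.334 (interpolated between r1=5 and r2=4 at t=0.666) (area = (8/2)·4.334²·sin(360°/8) = 53.14 mm²); the r=11 sphere at (8, 5.5) contributes a regular 8-gon of circumradius √(11²−10.32²) = 3.808 (area = (8/2)·3.808²·sin(360°/8) = 41.01 mm²); Taking the first minus the rest: starting from the cone (53.14 mm²), the r=11 sphere at (8, 5.5) misses the remaining region (no effect) — area = 53.14 mm². Checking containment: at z = 8.32 the cross-section extends beyond the z = 0.96 cross-section by about 26.97 mm².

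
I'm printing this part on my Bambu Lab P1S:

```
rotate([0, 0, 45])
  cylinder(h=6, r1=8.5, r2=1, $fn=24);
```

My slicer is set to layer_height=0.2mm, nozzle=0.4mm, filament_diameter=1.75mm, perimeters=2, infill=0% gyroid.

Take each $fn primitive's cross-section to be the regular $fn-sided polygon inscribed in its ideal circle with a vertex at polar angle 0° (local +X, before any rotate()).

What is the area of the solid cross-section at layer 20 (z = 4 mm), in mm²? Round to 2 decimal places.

38.05 mm²

At z = 4 mm: the cone (r1=8.5→r2=1) has section circumradius 3.500 here — a regular 24-gon (area = (24/2)·3.500²·sin(360°/24) = 38.05 mm²); (rotated 45° about Z; rotation is an isometry so areas/perimeters/island counts are preserved). Overall, the cross-section is a single solid region. Net area = 38.05 mm².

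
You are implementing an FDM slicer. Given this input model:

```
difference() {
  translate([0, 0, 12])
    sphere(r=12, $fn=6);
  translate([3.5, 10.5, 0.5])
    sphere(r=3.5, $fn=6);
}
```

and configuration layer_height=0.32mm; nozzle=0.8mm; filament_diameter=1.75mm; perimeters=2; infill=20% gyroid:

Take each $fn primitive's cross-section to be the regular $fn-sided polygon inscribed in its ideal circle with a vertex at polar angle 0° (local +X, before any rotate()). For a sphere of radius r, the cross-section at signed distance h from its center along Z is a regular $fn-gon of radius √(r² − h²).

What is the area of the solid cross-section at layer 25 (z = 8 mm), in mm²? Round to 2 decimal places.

At z = 8 mm: the r=12 sphere contributes a regular 6-gon of circumradius √(12²−4²) = 11.314 (area = (6/2)·11.314²·sin(360°/6) = 332.55 mm²); the sphere at (3.5, 10.5) is not intersected at this z (|z−center|=7.500 > r=3.5); Subtracting the remaining from the first: none of the subtracted shapes is present at this height, so the r=12 sphere is unchanged — area = 332.55 mm². Overall, the cross-section is a single solid region. Net area = 332.55 mm².

332.55 mm²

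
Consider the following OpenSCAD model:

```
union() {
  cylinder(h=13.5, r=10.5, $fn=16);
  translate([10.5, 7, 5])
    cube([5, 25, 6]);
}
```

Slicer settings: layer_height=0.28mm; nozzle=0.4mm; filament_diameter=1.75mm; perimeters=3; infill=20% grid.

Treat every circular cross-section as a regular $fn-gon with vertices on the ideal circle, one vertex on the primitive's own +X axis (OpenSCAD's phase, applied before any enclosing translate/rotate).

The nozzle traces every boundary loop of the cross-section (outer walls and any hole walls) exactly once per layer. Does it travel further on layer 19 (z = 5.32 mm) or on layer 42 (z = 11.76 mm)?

Layer 19 (z = 5.32): the r=10.5 cylinder contributes a regular 16-gon of circumradius 10.5 (perimeter = 2·16·10.500·sin(180°/16) = 65.55 mm); the cube at (10.5, 7) (footprint 5×25) is included at this height (perimeter 60.00 mm); Taking the union: the 2 present regions are separate (no shared area or edge), so areas and boundary lengths simply add and each stays a separate island — boundary = 125.55 mm. So its perimeter = 125.55 mm. Layer 42 (z = 11.76): the cylinder: section is a regular 16-gon, circumradius r=10.5 (perimeter = 2·16·10.500·sin(180°/16) = 65.55 mm); the cube at (10.5, 7) is not intersected at this z (z outside [5, 11]); Taking the union: only the r=10.5 cylinder is present, so the union is just that shape — boundary = 65.55 mm. So its perimeter = 65.55 mm. Layer 19 is larger (125.55 vs 65.55 mm).

layer 19 (z = 5.32 mm)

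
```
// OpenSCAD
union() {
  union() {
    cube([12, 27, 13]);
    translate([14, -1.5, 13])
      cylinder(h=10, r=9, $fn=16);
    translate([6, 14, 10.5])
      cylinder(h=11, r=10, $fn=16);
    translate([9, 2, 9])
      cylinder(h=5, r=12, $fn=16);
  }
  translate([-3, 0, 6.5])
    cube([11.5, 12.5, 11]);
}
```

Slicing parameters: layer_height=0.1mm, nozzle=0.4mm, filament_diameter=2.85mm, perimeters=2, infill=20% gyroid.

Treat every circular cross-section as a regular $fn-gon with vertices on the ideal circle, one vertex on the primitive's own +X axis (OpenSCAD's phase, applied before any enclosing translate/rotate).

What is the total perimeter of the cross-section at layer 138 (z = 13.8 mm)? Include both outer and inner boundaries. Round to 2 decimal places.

At z = 13.8 mm: the cube does not reach this height (z outside [0, 13]); the r=9 cylinder at (14, -1.5) gives a regular 16-gon of circumradius 9 (constant along its height) (perimeter = 2·16·9.000·sin(180°/16) = 56.19 mm); the r=10 cylinder at (6, 14) contributes a regular 16-gon of circumradius 10 (perimeter = 2·16·10.000·sin(180°/16) = 62.43 mm); the cylinder at (9, 2): section is a regular 16-gon, circumradius r=12 (perimeter = 2·16·12.000·sin(180°/16) = 74.91 mm); Merging all regions: the regions partially overlap (shared area 320.06 mm²), so the edge portions inside another operand are dropped and the merged outline is re-measured after clipping — boundary = 100.04 mm; the cube at (-3, 0) is present — its section is the full 11.5×12.5 rectangle (perimeter 48.00 mm); Merging all regions: the regions partially overlap (shared area 138.36 mm²), so the edge portions inside another operand are dropped and the merged outline is re-measured after clipping — boundary = 99.65 mm. Overall, the cross-section is a single solid region. Total boundary length (outer) = 99.65 mm.

99.65 mm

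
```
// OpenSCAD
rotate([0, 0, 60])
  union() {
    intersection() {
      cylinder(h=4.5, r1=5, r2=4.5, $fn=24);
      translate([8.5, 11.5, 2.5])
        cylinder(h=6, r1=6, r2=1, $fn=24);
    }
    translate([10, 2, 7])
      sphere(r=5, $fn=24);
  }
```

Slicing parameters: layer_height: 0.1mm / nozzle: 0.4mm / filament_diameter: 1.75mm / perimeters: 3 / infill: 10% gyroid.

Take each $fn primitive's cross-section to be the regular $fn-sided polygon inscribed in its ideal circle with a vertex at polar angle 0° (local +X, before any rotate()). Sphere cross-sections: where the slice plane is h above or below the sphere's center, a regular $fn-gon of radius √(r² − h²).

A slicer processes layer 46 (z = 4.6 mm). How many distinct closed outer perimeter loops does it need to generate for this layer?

1

At z = 4.6 mm: the cone is not intersected at this z (z outside [0, 4.5]); the cone at (8.5, 11.5) contributes a regular 24-gon of circumradius 4.250 (interpolated between r1=6 and r2=1 at t=0.350); Keeping only the common overlap: at least one operand is absent at this height, so nothing remains; the sphere at (10, 2): section is a regular 24-gon, circumradius = √(r²−h²) = √(5²−2.4²) = 4.386; Combining (union): only the r=5 sphere at (10, 2) is present, so the union is just that shape — 1 connected region; (whole slice rotated 60° about Z — lengths, areas and connectivity unchanged). The result has 1 disconnected region.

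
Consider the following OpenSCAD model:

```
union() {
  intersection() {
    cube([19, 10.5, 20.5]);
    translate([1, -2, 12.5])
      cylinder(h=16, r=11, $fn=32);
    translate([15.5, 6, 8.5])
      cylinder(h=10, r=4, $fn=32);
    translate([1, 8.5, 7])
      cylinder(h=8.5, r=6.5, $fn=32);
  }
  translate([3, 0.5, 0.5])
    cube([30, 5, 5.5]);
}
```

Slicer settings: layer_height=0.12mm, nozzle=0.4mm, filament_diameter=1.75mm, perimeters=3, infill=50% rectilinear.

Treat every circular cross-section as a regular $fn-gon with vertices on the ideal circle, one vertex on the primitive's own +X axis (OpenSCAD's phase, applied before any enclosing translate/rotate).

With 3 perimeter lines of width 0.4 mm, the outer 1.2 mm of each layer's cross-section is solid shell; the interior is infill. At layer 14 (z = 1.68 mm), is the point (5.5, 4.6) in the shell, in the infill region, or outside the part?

At z = 1.68 mm: the 19×10.5 cube contributes its full rectangle; the cylinder at (1, -2) does not reach this height (z outside [12.5, 28.5]); the cylinder at (15.5, 6) does not reach this height (z outside [8.5, 18.5]); the cylinder at (1, 8.5) does not reach this height (z outside [7, 15.5]); After intersecting: at least one operand is absent at this height, so nothing remains; the cube at (3, 0.5) is present — its section is the full 30×5 rectangle; Taking the union: only the 30×5 cube at (3, 0.5) is present, so the union is just that shape — 1 connected region. Overall, the cross-section is a single solid region. The nearest boundary edge runs (33.00, 5.50)→(3.00, 5.50); distance from the point to it = 0.90 mm. The point is inside the cross-section, 0.90 mm from the nearest boundary — within the 1.2 mm shell band (3 × 0.4).

shell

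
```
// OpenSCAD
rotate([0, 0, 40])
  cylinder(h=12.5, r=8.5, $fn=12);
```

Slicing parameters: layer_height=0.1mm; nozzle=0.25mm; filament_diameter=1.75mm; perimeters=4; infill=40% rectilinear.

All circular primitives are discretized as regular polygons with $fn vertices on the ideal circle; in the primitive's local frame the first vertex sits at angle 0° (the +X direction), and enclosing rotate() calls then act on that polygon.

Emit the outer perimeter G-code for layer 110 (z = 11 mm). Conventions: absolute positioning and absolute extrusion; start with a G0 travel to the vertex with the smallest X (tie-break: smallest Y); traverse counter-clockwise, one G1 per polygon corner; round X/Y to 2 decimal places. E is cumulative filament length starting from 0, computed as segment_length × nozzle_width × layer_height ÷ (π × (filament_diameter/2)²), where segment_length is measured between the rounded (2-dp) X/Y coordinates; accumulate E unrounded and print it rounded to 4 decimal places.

G0 X-8.37 Y-1.48 Z11.00
G1 X-6.51 Y-5.46 E0.0457
G1 X-2.91 Y-7.99 E0.0914
G1 X1.48 Y-8.37 E0.1372
G1 X5.46 Y-6.51 E0.1829
G1 X7.99 Y-2.91 E0.2286
G1 X8.37 Y1.48 E0.2744
G1 X6.51 Y5.46 E0.3201
G1 X2.91 Y7.99 E0.3658
G1 X-1.48 Y8.37 E0.4116
G1 X-5.46 Y6.51 E0.4572
G1 X-7.99 Y2.91 E0.5030
G1 X-8.37 Y-1.48 E0.5488

At z = 11 mm: the r=8.5 cylinder gives a regular 12-gon of circumradius 8.5 (constant along its height); (whole slice rotated 40° about Z — lengths, areas and connectivity unchanged). The outline is a single polygon with 12 vertices. Extrusion per mm of travel: 0.25 × 0.1 / (π × 0.875²) = 0.010394. Accumulating E over each segment gives final E = 0.5488.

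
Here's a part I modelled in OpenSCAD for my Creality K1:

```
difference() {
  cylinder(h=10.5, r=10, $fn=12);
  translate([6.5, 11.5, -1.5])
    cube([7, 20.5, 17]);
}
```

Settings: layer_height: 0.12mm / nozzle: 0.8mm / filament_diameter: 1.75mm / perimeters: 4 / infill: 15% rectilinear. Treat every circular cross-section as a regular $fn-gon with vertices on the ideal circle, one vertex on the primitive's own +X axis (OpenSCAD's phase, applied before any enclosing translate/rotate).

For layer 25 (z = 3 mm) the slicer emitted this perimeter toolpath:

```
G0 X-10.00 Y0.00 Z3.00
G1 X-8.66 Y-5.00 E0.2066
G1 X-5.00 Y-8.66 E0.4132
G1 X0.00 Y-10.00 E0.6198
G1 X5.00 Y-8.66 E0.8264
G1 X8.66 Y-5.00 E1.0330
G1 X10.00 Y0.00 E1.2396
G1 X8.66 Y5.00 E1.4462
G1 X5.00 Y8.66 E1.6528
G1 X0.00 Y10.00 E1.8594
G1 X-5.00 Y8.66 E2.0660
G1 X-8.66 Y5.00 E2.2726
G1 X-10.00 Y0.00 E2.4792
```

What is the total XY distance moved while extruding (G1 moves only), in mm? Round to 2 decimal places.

62.12 mm

Sum the Euclidean lengths of each G1 segment: total = 62.12 mm.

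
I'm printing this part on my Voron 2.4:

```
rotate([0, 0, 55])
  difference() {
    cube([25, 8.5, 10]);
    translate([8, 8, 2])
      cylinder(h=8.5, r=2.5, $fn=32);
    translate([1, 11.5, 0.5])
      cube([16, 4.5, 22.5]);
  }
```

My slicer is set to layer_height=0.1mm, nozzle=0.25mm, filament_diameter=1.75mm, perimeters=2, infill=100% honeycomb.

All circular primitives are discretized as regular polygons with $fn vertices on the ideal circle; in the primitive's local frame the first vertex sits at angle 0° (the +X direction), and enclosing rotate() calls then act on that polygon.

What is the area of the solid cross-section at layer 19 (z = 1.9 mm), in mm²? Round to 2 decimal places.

At z = 1.9 mm: the 25×8.5 cube contributes its full rectangle (area 212.50 mm²); the cylinder at (8, 8) is not intersected at this z (z outside [2, 10.5]); the cube at (1, 11.5) is present — its section is the full 16×4.5 rectangle (area 72.00 mm²); After the difference (first − rest): starting from the 25×8.5 cube (212.50 mm²), the 16×4.5 cube at (1, 11.5) misses the remaining region (no effect) — area = 212.50 mm²; (rotated 55° about Z; rotation is an isometry so areas/perimeters/island counts are preserved). Overall, the cross-section is a single solid region. Net area = 212.50 mm².

212.50 mm²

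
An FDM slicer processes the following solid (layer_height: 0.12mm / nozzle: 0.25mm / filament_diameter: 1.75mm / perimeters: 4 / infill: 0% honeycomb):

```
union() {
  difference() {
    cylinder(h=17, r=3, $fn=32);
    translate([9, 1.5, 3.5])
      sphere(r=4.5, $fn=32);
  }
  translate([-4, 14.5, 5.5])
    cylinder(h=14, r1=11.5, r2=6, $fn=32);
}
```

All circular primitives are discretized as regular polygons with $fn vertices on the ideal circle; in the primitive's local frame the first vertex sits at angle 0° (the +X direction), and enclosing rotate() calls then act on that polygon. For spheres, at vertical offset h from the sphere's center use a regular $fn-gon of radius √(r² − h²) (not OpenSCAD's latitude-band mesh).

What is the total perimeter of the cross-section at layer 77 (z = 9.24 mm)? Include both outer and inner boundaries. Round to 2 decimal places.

81.74 mm

At z = 9.24 mm: the cylinder: section is a regular 32-gon, circumradius r=3 (perimeter = 2·32·3.000·sin(180°/32) = 18.82 mm); the sphere at (9, 1.5) is not intersected at this z (|z−center|=5.740 > r=4.5); Subtracting the remaining from the first: none of the subtracted shapes is present at this height, so the r=3 cylinder is unchanged — boundary = 18.82 mm; the cone at (-4, 14.5) (r1=11.5→r2=6) has section circumradius 10.031 here — a regular 32-gon (perimeter = 2·32·10.031·sin(180°/32) = 62.92 mm); Taking the union: the 2 present regions are separate (no shared area or edge), so areas and boundary lengths simply add and each stays a separate island — boundary = 81.74 mm. Overall, the cross-section has 2 separate islands. Total boundary length (outer) = 81.74 mm.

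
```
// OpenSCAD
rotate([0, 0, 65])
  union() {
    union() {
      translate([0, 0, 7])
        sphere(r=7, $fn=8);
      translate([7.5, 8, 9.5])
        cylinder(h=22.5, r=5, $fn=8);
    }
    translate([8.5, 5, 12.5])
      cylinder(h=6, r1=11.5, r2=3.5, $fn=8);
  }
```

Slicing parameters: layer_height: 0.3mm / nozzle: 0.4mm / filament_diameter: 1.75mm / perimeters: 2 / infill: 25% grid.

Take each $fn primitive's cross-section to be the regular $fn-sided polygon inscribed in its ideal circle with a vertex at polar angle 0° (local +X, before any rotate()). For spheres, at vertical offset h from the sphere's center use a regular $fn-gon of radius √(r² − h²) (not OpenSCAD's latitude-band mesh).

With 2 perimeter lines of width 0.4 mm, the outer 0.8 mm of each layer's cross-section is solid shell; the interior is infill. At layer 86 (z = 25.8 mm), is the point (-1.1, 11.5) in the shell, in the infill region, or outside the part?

infill

At z = 25.8 mm: the sphere does not reach this height (|z−center|=18.800 > r=7); the cylinder at (7.5, 8): section is a regular 8-gon, circumradius r=5; Combining (union): only the r=5 cylinder at (7.5, 8) is present, so the union is just that shape — 1 connected region; the cone at (8.5, 5) is absent (z outside [12.5, 18.5]); Taking the union: only the result so far is present, so the union is just that shape — 1 connected region; (rotated 65° about Z; rotation is an isometry so areas/perimeters/island counts are preserved). Overall, the cross-section is a single solid region. Undo the 65° rotation: the query point maps to (9.958, 5.857) in the un-rotated model frame. The nearest boundary edge runs (11.04, 4.46)→(12.50, 8.00); distance from the point to it = 1.53 mm. The point is inside the cross-section and 1.53 mm from the nearest boundary — more than the 0.8 mm shell width (2 × 0.4), so it's in the infill interior.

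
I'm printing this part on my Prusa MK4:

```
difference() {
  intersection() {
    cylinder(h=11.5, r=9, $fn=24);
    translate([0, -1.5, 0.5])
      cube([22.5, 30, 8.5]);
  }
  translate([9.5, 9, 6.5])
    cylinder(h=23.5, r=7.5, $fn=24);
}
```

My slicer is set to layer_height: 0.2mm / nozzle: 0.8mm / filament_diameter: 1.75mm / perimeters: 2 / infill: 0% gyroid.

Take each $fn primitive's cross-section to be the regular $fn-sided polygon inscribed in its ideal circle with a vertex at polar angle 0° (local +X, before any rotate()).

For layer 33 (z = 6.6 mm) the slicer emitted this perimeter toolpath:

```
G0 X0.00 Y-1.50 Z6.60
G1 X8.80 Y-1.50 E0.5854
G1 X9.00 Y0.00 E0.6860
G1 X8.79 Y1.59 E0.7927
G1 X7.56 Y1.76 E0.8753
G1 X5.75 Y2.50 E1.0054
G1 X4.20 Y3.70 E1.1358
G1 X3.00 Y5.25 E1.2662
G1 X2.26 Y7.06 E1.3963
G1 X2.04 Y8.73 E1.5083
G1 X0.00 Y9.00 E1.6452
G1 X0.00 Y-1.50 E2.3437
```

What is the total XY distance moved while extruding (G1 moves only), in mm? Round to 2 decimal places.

Sum the Euclidean lengths of each G1 segment: total = 35.23 mm.

35.23 mm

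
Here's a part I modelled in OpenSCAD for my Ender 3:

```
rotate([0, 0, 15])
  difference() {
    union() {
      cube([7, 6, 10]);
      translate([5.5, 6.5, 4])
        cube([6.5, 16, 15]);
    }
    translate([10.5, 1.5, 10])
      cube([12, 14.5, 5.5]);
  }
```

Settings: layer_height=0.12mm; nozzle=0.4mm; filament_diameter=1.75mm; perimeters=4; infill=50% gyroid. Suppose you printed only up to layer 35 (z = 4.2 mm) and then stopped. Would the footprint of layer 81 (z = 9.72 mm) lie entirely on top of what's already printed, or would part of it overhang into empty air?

entirely on top

Compare the two slices. At z = 4.2: the 7×6 cube contributes its full rectangle (area 42.00 mm²); the cube at (5.5, 6.5) (footprint 6.5×16) is included at this height (area 104.00 mm²); Taking the union: the 2 present regions are separate (no shared area or edge), so areas and boundary lengths simply add and each stays a separate island — area = 146.00 mm²; the cube at (10.5, 1.5) is not intersected at this z (z outside [10, 15.5]); Taking the first minus the rest: none of the subtracted shapes is present at this height, so the result so far is unchanged — area = 146.00 mm²; (rotated 15° about Z; rotation is an isometry so areas/perimeters/island counts are preserved). At z = 9.72: the cube is present — its section is the full 7×6 rectangle (area 42.00 mm²); the 6.5×16 cube at (5.5, 6.5) contributes its full rectangle (area 104.00 mm²); Combining (union): the 2 present regions are separate (no shared area or edge), so areas and boundary lengths simply add and each stays a separate island — area = 146.00 mm²; the cube at (10.5, 1.5) is not intersected at this z (z outside [10, 15.5]); Subtracting the remaining from the first: none of the subtracted shapes is present at this height, so that combined region is unchanged — area = 146.00 mm²; (whole slice rotated 15° about Z — lengths, areas and connectivity unchanged). Checking containment: the cross-section at z = 9.72 is a subset of the cross-section at z = 4.2.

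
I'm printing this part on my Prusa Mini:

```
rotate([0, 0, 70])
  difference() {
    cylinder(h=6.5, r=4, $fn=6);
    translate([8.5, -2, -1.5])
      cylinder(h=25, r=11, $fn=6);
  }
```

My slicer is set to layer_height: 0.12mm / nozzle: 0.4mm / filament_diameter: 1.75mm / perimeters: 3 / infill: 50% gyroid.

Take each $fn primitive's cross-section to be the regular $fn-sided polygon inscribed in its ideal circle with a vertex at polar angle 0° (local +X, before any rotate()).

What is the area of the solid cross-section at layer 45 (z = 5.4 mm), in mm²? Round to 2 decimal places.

12.70 mm²

At z = 5.4 mm: the r=4 cylinder contributes a regular 6-gon of circumradius 4 (area = (6/2)·4.000²·sin(360°/6) = 41.57 mm²); the cylinder at (8.5, -2): section is a regular 6-gon, circumradius r=11 (area = (6/2)·11.000²·sin(360°/6) = 314.37 mm²); After the difference (first − rest): starting from the r=4 cylinder (41.57 mm²), the r=11 cylinder at (8.5, -2) partially overlaps it — only the 28.87 mm² overlap (of its 314.37 mm²) is removed, clipping the outline — area = 12.70 mm²; (rotated 70° about Z; rotation is an isometry so areas/perimeters/island counts are preserved). Overall, the cross-section is a single solid region. Net area = 12.70 mm².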